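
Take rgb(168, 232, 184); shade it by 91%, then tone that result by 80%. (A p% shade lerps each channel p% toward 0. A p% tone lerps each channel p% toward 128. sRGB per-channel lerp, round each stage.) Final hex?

Per channel, c → c + 0.91(0 − c):
  R: 168 − 152.88 = 15.12 → 15
  G: 232 + 0.91×(0−232) = 232 − 211.12 = 20.88 → 21
  B: 184 + 0.91×(0−184) = 184 − 167.44 = 16.56 → 17
After the shade: rgb(15, 21, 17) = #0F1511.
Lerp each channel 80% toward 128:
  R: 15 + 0.8×(128−15) = 15 + 90.4 = 105.4 → 105
  G: 21 + 0.8×(128−21) = 21 + 85.6 = 106.6 → 107
  B: 17 + 88.8 = 105.8 → 106
rgb(105, 107, 106) = #696B6A.

#696B6A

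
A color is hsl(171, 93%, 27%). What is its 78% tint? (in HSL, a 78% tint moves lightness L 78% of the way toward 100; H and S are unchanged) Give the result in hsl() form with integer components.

L moves 78% from 27 toward 100: 27 + 56.94 = 83.94 → 84.
H and S are unchanged.

hsl(171, 93%, 84%)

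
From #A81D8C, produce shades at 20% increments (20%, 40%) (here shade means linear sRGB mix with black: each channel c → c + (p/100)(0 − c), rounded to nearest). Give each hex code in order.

#A81D8C is rgb(168, 29, 140).
20%: (168 − 33.6 = 134.4→134, 29 − 5.8 = 23.2→23, 140 − 28 = 112→112) → #861770
40%: (168 − 67.2 = 100.8→101, 29 − 11.6 = 17.4→17, 140 − 56 = 84→84) → #651154

#861770, #651154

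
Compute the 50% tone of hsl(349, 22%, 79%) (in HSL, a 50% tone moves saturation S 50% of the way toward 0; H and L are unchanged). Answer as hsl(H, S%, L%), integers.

hsl(349, 11%, 79%)

S moves 50% from 22 toward 0: 22 − 11 = 11 → 11.
H and L are unchanged.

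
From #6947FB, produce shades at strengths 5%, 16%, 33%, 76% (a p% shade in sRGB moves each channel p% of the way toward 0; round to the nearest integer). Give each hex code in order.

#6947FB is rgb(105, 71, 251).
5%: (105 − 5.25 = 99.75→100, 71 − 3.55 = 67.45→67, 251 − 12.55 = 238.45→238) → #6443EE
16%: (105 − 16.8 = 88.2→88, 71 − 11.36 = 59.64→60, 251 − 40.16 = 210.84→211) → #583CD3
33%: (105 − 34.65 = 70.35→70, 71 − 23.43 = 47.57→48, 251 − 82.83 = 168.17→168) → #4630A8
76%: (105 − 79.8 = 25.2→25, 71 − 53.96 = 17.04→17, 251 − 190.76 = 60.24→60) → #19113C

#6443EE, #583CD3, #4630A8, #19113C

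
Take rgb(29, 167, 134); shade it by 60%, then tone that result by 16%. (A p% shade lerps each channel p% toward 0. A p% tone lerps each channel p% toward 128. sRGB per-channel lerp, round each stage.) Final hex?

A 60% shade moves each channel 60% toward 0:
  R: 29 − 17.4 = 11.6 → 12
  G: 167 − 100.2 = 66.8 → 67
  B: 134 − 80.4 = 53.6 → 54
After the shade: rgb(12, 67, 54) = #0C4336.
Per channel, c → c + 0.16(128 − c):
  R: 12 + 0.16×(128−12) = 12 + 18.56 = 30.56 → 31
  G: 67 + 0.16×(128−67) = 67 + 9.76 = 76.76 → 77
  B: 54 + 11.84 = 65.84 → 66
rgb(31, 77, 66) = #1F4D42.

#1F4D42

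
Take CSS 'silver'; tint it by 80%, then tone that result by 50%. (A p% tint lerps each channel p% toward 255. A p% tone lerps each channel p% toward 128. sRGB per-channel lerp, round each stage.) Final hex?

CSS silver is rgb(192, 192, 192).
Lerp each channel 80% toward 255:
  R: 192 + 0.8×(255−192) = 192 + 50.4 = 242.4 → 242
  G: 192 + 50.4 = 242.4 → 242
  B: 192 + 0.8×(255−192) = 192 + 50.4 = 242.4 → 242
After the tint: rgb(242, 242, 242) = #F2F2F2.
Lerp each channel 50% toward 128:
  R: 242 + 0.5×(128−242) = 242 − 57 = 185 → 185
  G: 242 − 57 = 185 → 185
  B: 242 − 57 = 185 → 185
rgb(185, 185, 185) = #B9B9B9.

#B9B9B9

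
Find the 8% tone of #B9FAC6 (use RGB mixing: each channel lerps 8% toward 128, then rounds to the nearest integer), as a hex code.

#B4F0C0

#B9FAC6 is rgb(185, 250, 198).
Per channel, c → c + 0.08(128 − c):
  R: 185 + 0.08×(128−185) = 185 − 4.56 = 180.44 → 180
  G: 250 + 0.08×(128−250) = 250 − 9.76 = 240.24 → 240
  B: 198 + 0.08×(128−198) = 198 − 5.6 = 192.4 → 192
rgb(180, 240, 192) = #B4F0C0.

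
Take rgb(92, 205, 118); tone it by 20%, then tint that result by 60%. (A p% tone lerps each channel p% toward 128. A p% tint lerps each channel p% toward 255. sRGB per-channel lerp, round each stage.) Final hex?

#c1e5c9

Lerp each channel 20% toward 128:
  R: 92 + 7.2 = 99.2 → 99
  G: 205 + 0.2×(128−205) = 205 − 15.4 = 189.6 → 190
  B: 118 + 2 = 120 → 120
After the tone: rgb(99, 190, 120) = #63be78.
Lerp each channel 60% toward 255:
  R: 99 + 93.6 = 192.6 → 193
  G: 190 + 39 = 229 → 229
  B: 120 + 0.6×(255−120) = 120 + 81 = 201 → 201
rgb(193, 229, 201) = #c1e5c9.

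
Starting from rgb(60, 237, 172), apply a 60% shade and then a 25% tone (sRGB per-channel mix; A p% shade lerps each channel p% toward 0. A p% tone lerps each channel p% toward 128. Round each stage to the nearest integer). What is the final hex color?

Lerp each channel 60% toward 0:
  R: 60 + 0.6×(0−60) = 60 − 36 = 24 → 24
  G: 237 + 0.6×(0−237) = 237 − 142.2 = 94.8 → 95
  B: 172 − 103.2 = 68.8 → 69
After the shade: rgb(24, 95, 69) = #185F45.
Lerp each channel 25% toward 128:
  R: 24 + 0.25×(128−24) = 24 + 26 = 50 → 50
  G: 95 + 8.25 = 103.25 → 103
  B: 69 + 14.75 = 83.75 → 84
rgb(50, 103, 84) = #326754.

#326754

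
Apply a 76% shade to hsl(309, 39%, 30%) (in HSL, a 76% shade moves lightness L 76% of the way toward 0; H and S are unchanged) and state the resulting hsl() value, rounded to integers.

L moves 76% from 30 toward 0: 30 − 22.8 = 7.2 → 7.
H and S are unchanged.

hsl(309, 39%, 7%)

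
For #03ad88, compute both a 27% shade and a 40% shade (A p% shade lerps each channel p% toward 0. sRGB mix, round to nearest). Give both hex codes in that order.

#027e63, #026852

#03ad88 is rgb(3, 173, 136).
27% shade:
  R: 3 + 0.27×(0−3) = 3 − 0.81 = 2.19 → 2
  G: 173 + 0.27×(0−173) = 173 − 46.71 = 126.29 → 126
  B: 136 − 36.72 = 99.28 → 99
  → #027e63
40% shade:
  R: 3 − 1.2 = 1.8 → 2
  G: 173 − 69.2 = 103.8 → 104
  B: 136 − 54.4 = 81.6 → 82
  → #026852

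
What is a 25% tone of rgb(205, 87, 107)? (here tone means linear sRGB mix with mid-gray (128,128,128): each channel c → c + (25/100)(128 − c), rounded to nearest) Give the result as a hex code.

A 25% tone moves each channel 25% toward 128:
  R: 205 + 0.25×(128−205) = 205 − 19.25 = 185.75 → 186
  G: 87 + 0.25×(128−87) = 87 + 10.25 = 97.25 → 97
  B: 107 + 0.25×(128−107) = 107 + 5.25 = 112.25 → 112
rgb(186, 97, 112) = #ba6170.

#ba6170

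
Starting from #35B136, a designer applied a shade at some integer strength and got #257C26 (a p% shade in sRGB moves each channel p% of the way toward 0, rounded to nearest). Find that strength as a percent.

30%

#35B136 is rgb(53, 177, 54); #257C26 is rgb(37, 124, 38).
On the G channel (widest range): 124 ≈ 177 + (p/100)(0 − 177), so p ≈ 100×(124 − 177)/(0 − 177) = -5300/-177 = 29.94.
p = 30 reproduces all three channels after rounding.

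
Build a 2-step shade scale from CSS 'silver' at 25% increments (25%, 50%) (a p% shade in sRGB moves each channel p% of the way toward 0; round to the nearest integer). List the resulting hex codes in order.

CSS silver is rgb(192, 192, 192).
25%: (192 − 48 = 144→144, 192 − 48 = 144→144, 192 − 48 = 144→144) → #909090
50%: (192 − 96 = 96→96, 192 − 96 = 96→96, 192 − 96 = 96→96) → #606060

#909090, #606060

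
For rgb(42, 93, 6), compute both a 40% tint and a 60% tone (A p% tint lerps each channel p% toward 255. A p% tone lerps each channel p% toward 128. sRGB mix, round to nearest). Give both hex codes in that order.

#7F9E6A, #5E724F

40% tint:
  R: 42 + 0.4×(255−42) = 42 + 85.2 = 127.2 → 127
  G: 93 + 64.8 = 157.8 → 158
  B: 6 + 99.6 = 105.6 → 106
  → #7F9E6A
60% tone:
  R: 42 + 0.6×(128−42) = 42 + 51.6 = 93.6 → 94
  G: 93 + 0.6×(128−93) = 93 + 21 = 114 → 114
  B: 6 + 0.6×(128−6) = 6 + 73.2 = 79.2 → 79
  → #5E724F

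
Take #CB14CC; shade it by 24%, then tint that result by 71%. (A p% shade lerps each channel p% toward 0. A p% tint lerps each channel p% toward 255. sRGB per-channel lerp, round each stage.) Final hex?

#CB14CC is rgb(203, 20, 204).
A 24% shade moves each channel 24% toward 0:
  R: 203 + 0.24×(0−203) = 203 − 48.72 = 154.28 → 154
  G: 20 − 4.8 = 15.2 → 15
  B: 204 + 0.24×(0−204) = 204 − 48.96 = 155.04 → 155
After the shade: rgb(154, 15, 155) = #9A0F9B.
A 71% tint moves each channel 71% toward 255:
  R: 154 + 71.71 = 225.71 → 226
  G: 15 + 170.4 = 185.4 → 185
  B: 155 + 71 = 226 → 226
rgb(226, 185, 226) = #E2B9E2.

#E2B9E2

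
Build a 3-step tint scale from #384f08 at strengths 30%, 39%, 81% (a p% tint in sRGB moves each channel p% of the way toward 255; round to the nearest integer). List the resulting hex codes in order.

#384f08 is rgb(56, 79, 8).
30%: (56 + 59.7 = 115.7→116, 79 + 52.8 = 131.8→132, 8 + 74.1 = 82.1→82) → #748452
39%: (56 + 77.61 = 133.61→134, 79 + 68.64 = 147.64→148, 8 + 96.33 = 104.33→104) → #869468
81%: (56 + 161.19 = 217.19→217, 79 + 142.56 = 221.56→222, 8 + 200.07 = 208.07→208) → #d9ded0

#748452, #869468, #d9ded0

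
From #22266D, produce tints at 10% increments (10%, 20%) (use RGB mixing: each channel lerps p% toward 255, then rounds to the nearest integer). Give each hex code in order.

#22266D is rgb(34, 38, 109).
10%: (34 + 22.1 = 56.1→56, 38 + 21.7 = 59.7→60, 109 + 14.6 = 123.6→124) → #383C7C
20%: (34 + 44.2 = 78.2→78, 38 + 43.4 = 81.4→81, 109 + 29.2 = 138.2→138) → #4E518A

#383C7C, #4E518A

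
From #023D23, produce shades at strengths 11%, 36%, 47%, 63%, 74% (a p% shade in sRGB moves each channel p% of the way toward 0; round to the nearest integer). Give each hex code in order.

#02361F, #012716, #012013, #01170D, #011009

#023D23 is rgb(2, 61, 35).
11%: (2→2, 61 − 6.71 = 54.29→54, 35 − 3.85 = 31.15→31) → #02361F
36%: (2 − 0.72 = 1.28→1, 61 − 21.96 = 39.04→39, 35 − 12.6 = 22.4→22) → #012716
47%: (2 − 0.94 = 1.06→1, 61 − 28.67 = 32.33→32, 35 − 16.45 = 18.55→19) → #012013
63%: (2 − 1.26 = 0.74→1, 61 − 38.43 = 22.57→23, 35 − 22.05 = 12.95→13) → #01170D
74%: (2 − 1.48 = 0.52→1, 61 − 45.14 = 15.86→16, 35 − 25.9 = 9.1→9) → #011009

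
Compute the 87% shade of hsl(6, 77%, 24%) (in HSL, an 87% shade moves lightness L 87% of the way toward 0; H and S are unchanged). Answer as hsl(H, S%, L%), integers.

L moves 87% from 24 toward 0: 24 − 20.88 = 3.12 → 3.
H and S are unchanged.

hsl(6, 77%, 3%)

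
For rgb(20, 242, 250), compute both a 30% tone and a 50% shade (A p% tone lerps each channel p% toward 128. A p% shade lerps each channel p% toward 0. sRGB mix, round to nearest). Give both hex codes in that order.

30% tone:
  R: 20 + 0.3×(128−20) = 20 + 32.4 = 52.4 → 52
  G: 242 + 0.3×(128−242) = 242 − 34.2 = 207.8 → 208
  B: 250 − 36.6 = 213.4 → 213
  → #34D0D5
50% shade:
  R: 20 − 10 = 10 → 10
  G: 242 − 121 = 121 → 121
  B: 250 − 125 = 125 → 125
  → #0A797D

#34D0D5, #0A797D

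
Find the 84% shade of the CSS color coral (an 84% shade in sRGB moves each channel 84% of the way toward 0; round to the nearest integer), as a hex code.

#29140D

CSS coral is rgb(255, 127, 80).
Lerp each channel 84% toward 0:
  R: 255 − 214.2 = 40.8 → 41
  G: 127 + 0.84×(0−127) = 127 − 106.68 = 20.32 → 20
  B: 80 − 67.2 = 12.8 → 13
rgb(41, 20, 13) = #29140D.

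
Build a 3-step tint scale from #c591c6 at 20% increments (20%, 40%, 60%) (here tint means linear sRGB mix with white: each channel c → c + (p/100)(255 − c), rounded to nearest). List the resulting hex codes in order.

#d1a7d1, #dcbddd, #e8d3e8

#c591c6 is rgb(197, 145, 198).
20%: (197 + 11.6 = 208.6→209, 145 + 22 = 167→167, 198 + 11.4 = 209.4→209) → #d1a7d1
40%: (197 + 23.2 = 220.2→220, 145 + 44 = 189→189, 198 + 22.8 = 220.8→221) → #dcbddd
60%: (197 + 34.8 = 231.8→232, 145 + 66 = 211→211, 198 + 34.2 = 232.2→232) → #e8d3e8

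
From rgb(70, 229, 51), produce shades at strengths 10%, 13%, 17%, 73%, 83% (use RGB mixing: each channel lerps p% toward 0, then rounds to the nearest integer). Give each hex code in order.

#3FCE2E, #3DC72C, #3ABE2A, #133E0E, #0C2709

10%: (70 − 7 = 63→63, 229 − 22.9 = 206.1→206, 51 − 5.1 = 45.9→46) → #3FCE2E
13%: (70 − 9.1 = 60.9→61, 229 − 29.77 = 199.23→199, 51 − 6.63 = 44.37→44) → #3DC72C
17%: (70 − 11.9 = 58.1→58, 229 − 38.93 = 190.07→190, 51 − 8.67 = 42.33→42) → #3ABE2A
73%: (70 − 51.1 = 18.9→19, 229 − 167.17 = 61.83→62, 51 − 37.23 = 13.77→14) → #133E0E
83%: (70 − 58.1 = 11.9→12, 229 − 190.07 = 38.93→39, 51 − 42.33 = 8.67→9) → #0C2709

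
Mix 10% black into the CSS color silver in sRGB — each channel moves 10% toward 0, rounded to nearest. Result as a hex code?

#ADADAD

CSS silver is rgb(192, 192, 192).
A 10% shade moves each channel 10% toward 0:
  R: 192 + 0.1×(0−192) = 192 − 19.2 = 172.8 → 173
  G: 192 + 0.1×(0−192) = 192 − 19.2 = 172.8 → 173
  B: 192 − 19.2 = 172.8 → 173
rgb(173, 173, 173) = #ADADAD.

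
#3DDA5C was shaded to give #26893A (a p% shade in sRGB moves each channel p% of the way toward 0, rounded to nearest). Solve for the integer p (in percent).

37%

#3DDA5C is rgb(61, 218, 92); #26893A is rgb(38, 137, 58).
On the G channel (widest range): 137 ≈ 218 + (p/100)(0 − 218), so p ≈ 100×(137 − 218)/(0 − 218) = -8100/-218 = 37.16.
p = 37 reproduces all three channels after rounding.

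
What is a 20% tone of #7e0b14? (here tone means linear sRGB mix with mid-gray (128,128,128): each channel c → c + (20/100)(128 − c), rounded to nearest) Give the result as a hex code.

#7e0b14 is rgb(126, 11, 20).
A 20% tone moves each channel 20% toward 128:
  R: 126 + 0.2×(128−126) = 126 + 0.4 = 126.4 → 126
  G: 11 + 0.2×(128−11) = 11 + 23.4 = 34.4 → 34
  B: 20 + 0.2×(128−20) = 20 + 21.6 = 41.6 → 42
rgb(126, 34, 42) = #7e222a.

#7e222a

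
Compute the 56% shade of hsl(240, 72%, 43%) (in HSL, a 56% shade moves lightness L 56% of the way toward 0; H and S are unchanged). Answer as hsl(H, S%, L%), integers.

hsl(240, 72%, 19%)

L moves 56% from 43 toward 0: 43 − 24.08 = 18.92 → 19.
H and S are unchanged.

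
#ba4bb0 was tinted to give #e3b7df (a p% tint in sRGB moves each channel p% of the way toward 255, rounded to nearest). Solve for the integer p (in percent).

#ba4bb0 is rgb(186, 75, 176); #e3b7df is rgb(227, 183, 223).
On the G channel (widest range): 183 ≈ 75 + (p/100)(255 − 75), so p ≈ 100×(183 − 75)/(255 − 75) = 10800/180 = 60.00.
p = 60 reproduces all three channels after rounding.

60%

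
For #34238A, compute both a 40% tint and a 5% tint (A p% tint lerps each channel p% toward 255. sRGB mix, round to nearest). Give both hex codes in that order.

#857BB9, #3E2E90

#34238A is rgb(52, 35, 138).
40% tint:
  R: 52 + 0.4×(255−52) = 52 + 81.2 = 133.2 → 133
  G: 35 + 0.4×(255−35) = 35 + 88 = 123 → 123
  B: 138 + 0.4×(255−138) = 138 + 46.8 = 184.8 → 185
  → #857BB9
5% tint:
  R: 52 + 10.15 = 62.15 → 62
  G: 35 + 0.05×(255−35) = 35 + 11 = 46 → 46
  B: 138 + 0.05×(255−138) = 138 + 5.85 = 143.85 → 144
  → #3E2E90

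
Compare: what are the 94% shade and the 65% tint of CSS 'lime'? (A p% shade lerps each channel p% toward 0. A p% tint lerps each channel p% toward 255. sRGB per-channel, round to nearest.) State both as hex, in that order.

CSS lime is rgb(0, 255, 0).
94% shade:
  R: 0 + 0.94×(0−0) = 0 + 0 = 0 → 0
  G: 255 − 239.7 = 15.3 → 15
  B: 0 + 0 = 0 → 0
  → #000f00
65% tint:
  R: 0 + 165.75 = 165.75 → 166
  G: 255 + 0 = 255 → 255
  B: 0 + 0.65×(255−0) = 0 + 165.75 = 165.75 → 166
  → #a6ffa6

#000f00, #a6ffa6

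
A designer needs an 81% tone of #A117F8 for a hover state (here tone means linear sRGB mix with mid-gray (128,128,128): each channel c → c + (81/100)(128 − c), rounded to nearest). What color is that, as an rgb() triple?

#A117F8 is rgb(161, 23, 248).
Lerp each channel 81% toward 128:
  R: 161 − 26.73 = 134.27 → 134
  G: 23 + 0.81×(128−23) = 23 + 85.05 = 108.05 → 108
  B: 248 + 0.81×(128−248) = 248 − 97.2 = 150.8 → 151

rgb(134, 108, 151)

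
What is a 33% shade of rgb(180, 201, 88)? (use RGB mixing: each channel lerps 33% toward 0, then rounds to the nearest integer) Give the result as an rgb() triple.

rgb(121, 135, 59)

A 33% shade moves each channel 33% toward 0:
  R: 180 + 0.33×(0−180) = 180 − 59.4 = 120.6 → 121
  G: 201 + 0.33×(0−201) = 201 − 66.33 = 134.67 → 135
  B: 88 + 0.33×(0−88) = 88 − 29.04 = 58.96 → 59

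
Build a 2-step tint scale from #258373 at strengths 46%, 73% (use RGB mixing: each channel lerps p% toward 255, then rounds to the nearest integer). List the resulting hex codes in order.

#89BCB3, #C4DED9

#258373 is rgb(37, 131, 115).
46%: (37 + 100.28 = 137.28→137, 131 + 57.04 = 188.04→188, 115 + 64.4 = 179.4→179) → #89BCB3
73%: (37 + 159.14 = 196.14→196, 131 + 90.52 = 221.52→222, 115 + 102.2 = 217.2→217) → #C4DED9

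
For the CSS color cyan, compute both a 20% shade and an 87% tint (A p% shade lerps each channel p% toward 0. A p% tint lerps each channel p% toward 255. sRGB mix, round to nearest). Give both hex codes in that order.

#00CCCC, #DEFFFF

CSS cyan is rgb(0, 255, 255).
20% shade:
  R: 0 + 0 = 0 → 0
  G: 255 + 0.2×(0−255) = 255 − 51 = 204 → 204
  B: 255 + 0.2×(0−255) = 255 − 51 = 204 → 204
  → #00CCCC
87% tint:
  R: 0 + 0.87×(255−0) = 0 + 221.85 = 221.85 → 222
  G: 255 + 0.87×(255−255) = 255 + 0 = 255 → 255
  B: 255 + 0.87×(255−255) = 255 + 0 = 255 → 255
  → #DEFFFF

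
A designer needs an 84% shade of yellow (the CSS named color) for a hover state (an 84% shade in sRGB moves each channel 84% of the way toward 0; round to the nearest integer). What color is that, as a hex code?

CSS yellow is rgb(255, 255, 0).
Per channel, c → c + 0.84(0 − c):
  R: 255 + 0.84×(0−255) = 255 − 214.2 = 40.8 → 41
  G: 255 − 214.2 = 40.8 → 41
  B: 0 + 0.84×(0−0) = 0 + 0 = 0 → 0
rgb(41, 41, 0) = #292900.

#292900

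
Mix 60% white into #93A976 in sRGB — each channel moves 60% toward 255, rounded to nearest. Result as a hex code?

#D4DDC8

#93A976 is rgb(147, 169, 118).
A 60% tint moves each channel 60% toward 255:
  R: 147 + 0.6×(255−147) = 147 + 64.8 = 211.8 → 212
  G: 169 + 51.6 = 220.6 → 221
  B: 118 + 82.2 = 200.2 → 200
rgb(212, 221, 200) = #D4DDC8.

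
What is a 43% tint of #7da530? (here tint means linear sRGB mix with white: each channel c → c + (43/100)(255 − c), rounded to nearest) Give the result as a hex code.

#b5cc89

#7da530 is rgb(125, 165, 48).
Per channel, c → c + 0.43(255 − c):
  R: 125 + 0.43×(255−125) = 125 + 55.9 = 180.9 → 181
  G: 165 + 38.7 = 203.7 → 204
  B: 48 + 0.43×(255−48) = 48 + 89.01 = 137.01 → 137
rgb(181, 204, 137) = #b5cc89.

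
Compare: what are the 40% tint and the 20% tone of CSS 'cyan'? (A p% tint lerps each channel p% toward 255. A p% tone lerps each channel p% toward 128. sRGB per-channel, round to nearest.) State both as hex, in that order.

CSS cyan is rgb(0, 255, 255).
40% tint:
  R: 0 + 102 = 102 → 102
  G: 255 + 0.4×(255−255) = 255 + 0 = 255 → 255
  B: 255 + 0.4×(255−255) = 255 + 0 = 255 → 255
  → #66FFFF
20% tone:
  R: 0 + 0.2×(128−0) = 0 + 25.6 = 25.6 → 26
  G: 255 − 25.4 = 229.6 → 230
  B: 255 + 0.2×(128−255) = 255 − 25.4 = 229.6 → 230
  → #1AE6E6

#66FFFF, #1AE6E6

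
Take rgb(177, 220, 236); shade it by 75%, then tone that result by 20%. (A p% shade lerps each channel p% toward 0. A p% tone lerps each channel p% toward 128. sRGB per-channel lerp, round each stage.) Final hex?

Lerp each channel 75% toward 0:
  R: 177 + 0.75×(0−177) = 177 − 132.75 = 44.25 → 44
  G: 220 − 165 = 55 → 55
  B: 236 + 0.75×(0−236) = 236 − 177 = 59 → 59
After the shade: rgb(44, 55, 59) = #2C373B.
Lerp each channel 20% toward 128:
  R: 44 + 0.2×(128−44) = 44 + 16.8 = 60.8 → 61
  G: 55 + 0.2×(128−55) = 55 + 14.6 = 69.6 → 70
  B: 59 + 0.2×(128−59) = 59 + 13.8 = 72.8 → 73
rgb(61, 70, 73) = #3D4649.

#3D4649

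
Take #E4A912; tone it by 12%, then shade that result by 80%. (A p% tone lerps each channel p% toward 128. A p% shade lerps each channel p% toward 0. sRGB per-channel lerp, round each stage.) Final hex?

#2B2106

#E4A912 is rgb(228, 169, 18).
Per channel, c → c + 0.12(128 − c):
  R: 228 + 0.12×(128−228) = 228 − 12 = 216 → 216
  G: 169 + 0.12×(128−169) = 169 − 4.92 = 164.08 → 164
  B: 18 + 0.12×(128−18) = 18 + 13.2 = 31.2 → 31
After the tone: rgb(216, 164, 31) = #D8A41F.
An 80% shade moves each channel 80% toward 0:
  R: 216 + 0.8×(0−216) = 216 − 172.8 = 43.2 → 43
  G: 164 + 0.8×(0−164) = 164 − 131.2 = 32.8 → 33
  B: 31 − 24.8 = 6.2 → 6
rgb(43, 33, 6) = #2B2106.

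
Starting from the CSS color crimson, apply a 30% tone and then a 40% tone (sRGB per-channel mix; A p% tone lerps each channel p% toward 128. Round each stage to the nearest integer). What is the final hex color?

CSS crimson is rgb(220, 20, 60).
Lerp each channel 30% toward 128:
  R: 220 + 0.3×(128−220) = 220 − 27.6 = 192.4 → 192
  G: 20 + 32.4 = 52.4 → 52
  B: 60 + 0.3×(128−60) = 60 + 20.4 = 80.4 → 80
After the tone: rgb(192, 52, 80) = #C03450.
Lerp each channel 40% toward 128:
  R: 192 + 0.4×(128−192) = 192 − 25.6 = 166.4 → 166
  G: 52 + 30.4 = 82.4 → 82
  B: 80 + 19.2 = 99.2 → 99
rgb(166, 82, 99) = #A65263.

#A65263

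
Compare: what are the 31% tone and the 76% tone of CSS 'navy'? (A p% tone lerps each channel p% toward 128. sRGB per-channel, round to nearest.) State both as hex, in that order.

#282880, #616180

CSS navy is rgb(0, 0, 128).
31% tone:
  R: 0 + 0.31×(128−0) = 0 + 39.68 = 39.68 → 40
  G: 0 + 0.31×(128−0) = 0 + 39.68 = 39.68 → 40
  B: 128 + 0 = 128 → 128
  → #282880
76% tone:
  R: 0 + 0.76×(128−0) = 0 + 97.28 = 97.28 → 97
  G: 0 + 0.76×(128−0) = 0 + 97.28 = 97.28 → 97
  B: 128 + 0.76×(128−128) = 128 + 0 = 128 → 128
  → #616180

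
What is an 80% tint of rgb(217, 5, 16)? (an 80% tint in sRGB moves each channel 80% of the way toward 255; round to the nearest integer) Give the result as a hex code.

#f7cdcf

An 80% tint moves each channel 80% toward 255:
  R: 217 + 0.8×(255−217) = 217 + 30.4 = 247.4 → 247
  G: 5 + 0.8×(255−5) = 5 + 200 = 205 → 205
  B: 16 + 191.2 = 207.2 → 207
rgb(247, 205, 207) = #f7cdcf.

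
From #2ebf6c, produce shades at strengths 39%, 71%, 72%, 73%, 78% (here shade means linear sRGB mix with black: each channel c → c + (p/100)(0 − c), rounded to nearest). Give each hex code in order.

#1c7542, #0d371f, #0d351e, #0c341d, #0a2a18

#2ebf6c is rgb(46, 191, 108).
39%: (46 − 17.94 = 28.06→28, 191 − 74.49 = 116.51→117, 108 − 42.12 = 65.88→66) → #1c7542
71%: (46 − 32.66 = 13.34→13, 191 − 135.61 = 55.39→55, 108 − 76.68 = 31.32→31) → #0d371f
72%: (46 − 33.12 = 12.88→13, 191 − 137.52 = 53.48→53, 108 − 77.76 = 30.24→30) → #0d351e
73%: (46 − 33.58 = 12.42→12, 191 − 139.43 = 51.57→52, 108 − 78.84 = 29.16→29) → #0c341d
78%: (46 − 35.88 = 10.12→10, 191 − 148.98 = 42.02→42, 108 − 84.24 = 23.76→24) → #0a2a18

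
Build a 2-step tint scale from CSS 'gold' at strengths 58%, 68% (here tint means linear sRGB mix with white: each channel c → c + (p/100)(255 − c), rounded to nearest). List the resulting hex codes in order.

CSS gold is rgb(255, 215, 0).
58%: (255→255, 215 + 23.2 = 238.2→238, 0 + 147.9 = 147.9→148) → #FFEE94
68%: (255→255, 215 + 27.2 = 242.2→242, 0 + 173.4 = 173.4→173) → #FFF2AD

#FFEE94, #FFF2AD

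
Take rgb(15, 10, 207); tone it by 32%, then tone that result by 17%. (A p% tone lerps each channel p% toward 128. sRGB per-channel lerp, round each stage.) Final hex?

#403EAD

A 32% tone moves each channel 32% toward 128:
  R: 15 + 36.16 = 51.16 → 51
  G: 10 + 0.32×(128−10) = 10 + 37.76 = 47.76 → 48
  B: 207 − 25.28 = 181.72 → 182
After the tone: rgb(51, 48, 182) = #3330B6.
Per channel, c → c + 0.17(128 − c):
  R: 51 + 0.17×(128−51) = 51 + 13.09 = 64.09 → 64
  G: 48 + 13.6 = 61.6 → 62
  B: 182 − 9.18 = 172.82 → 173
rgb(64, 62, 173) = #403EAD.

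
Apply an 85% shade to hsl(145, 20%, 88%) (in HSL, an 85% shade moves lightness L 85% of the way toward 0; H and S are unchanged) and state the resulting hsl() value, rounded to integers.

hsl(145, 20%, 13%)

L moves 85% from 88 toward 0: 88 − 74.8 = 13.2 → 13.
H and S are unchanged.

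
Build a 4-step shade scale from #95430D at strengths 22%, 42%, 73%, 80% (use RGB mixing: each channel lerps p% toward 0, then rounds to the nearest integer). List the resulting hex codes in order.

#74340A, #562708, #281204, #1E0D03

#95430D is rgb(149, 67, 13).
22%: (149 − 32.78 = 116.22→116, 67 − 14.74 = 52.26→52, 13 − 2.86 = 10.14→10) → #74340A
42%: (149 − 62.58 = 86.42→86, 67 − 28.14 = 38.86→39, 13 − 5.46 = 7.54→8) → #562708
73%: (149 − 108.77 = 40.23→40, 67 − 48.91 = 18.09→18, 13 − 9.49 = 3.51→4) → #281204
80%: (149 − 119.2 = 29.8→30, 67 − 53.6 = 13.4→13, 13 − 10.4 = 2.6→3) → #1E0D03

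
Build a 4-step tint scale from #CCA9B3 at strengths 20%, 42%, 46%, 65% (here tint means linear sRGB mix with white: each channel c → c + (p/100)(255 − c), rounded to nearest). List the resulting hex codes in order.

#CCA9B3 is rgb(204, 169, 179).
20%: (204 + 10.2 = 214.2→214, 169 + 17.2 = 186.2→186, 179 + 15.2 = 194.2→194) → #D6BAC2
42%: (204 + 21.42 = 225.42→225, 169 + 36.12 = 205.12→205, 179 + 31.92 = 210.92→211) → #E1CDD3
46%: (204 + 23.46 = 227.46→227, 169 + 39.56 = 208.56→209, 179 + 34.96 = 213.96→214) → #E3D1D6
65%: (204 + 33.15 = 237.15→237, 169 + 55.9 = 224.9→225, 179 + 49.4 = 228.4→228) → #EDE1E4

#D6BAC2, #E1CDD3, #E3D1D6, #EDE1E4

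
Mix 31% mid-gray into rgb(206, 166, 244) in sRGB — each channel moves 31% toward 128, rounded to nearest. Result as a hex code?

#b69ad0

Per channel, c → c + 0.31(128 − c):
  R: 206 + 0.31×(128−206) = 206 − 24.18 = 181.82 → 182
  G: 166 − 11.78 = 154.22 → 154
  B: 244 + 0.31×(128−244) = 244 − 35.96 = 208.04 → 208
rgb(182, 154, 208) = #b69ad0.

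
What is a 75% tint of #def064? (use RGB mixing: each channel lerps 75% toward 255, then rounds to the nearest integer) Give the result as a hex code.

#def064 is rgb(222, 240, 100).
Per channel, c → c + 0.75(255 − c):
  R: 222 + 24.75 = 246.75 → 247
  G: 240 + 11.25 = 251.25 → 251
  B: 100 + 116.25 = 216.25 → 216
rgb(247, 251, 216) = #f7fbd8.

#f7fbd8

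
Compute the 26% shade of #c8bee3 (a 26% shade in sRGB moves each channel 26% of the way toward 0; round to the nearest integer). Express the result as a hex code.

#c8bee3 is rgb(200, 190, 227).
Lerp each channel 26% toward 0:
  R: 200 + 0.26×(0−200) = 200 − 52 = 148 → 148
  G: 190 + 0.26×(0−190) = 190 − 49.4 = 140.6 → 141
  B: 227 + 0.26×(0−227) = 227 − 59.02 = 167.98 → 168
rgb(148, 141, 168) = #948da8.

#948da8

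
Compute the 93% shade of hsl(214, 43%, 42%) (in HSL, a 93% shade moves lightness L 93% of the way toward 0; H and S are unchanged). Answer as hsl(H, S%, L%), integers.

hsl(214, 43%, 3%)

L moves 93% from 42 toward 0: 42 − 39.06 = 2.94 → 3.
H and S are unchanged.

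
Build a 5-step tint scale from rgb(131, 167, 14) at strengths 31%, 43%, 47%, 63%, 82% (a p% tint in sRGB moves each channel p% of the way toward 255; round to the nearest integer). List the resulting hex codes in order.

31%: (131 + 38.44 = 169.44→169, 167 + 27.28 = 194.28→194, 14 + 74.71 = 88.71→89) → #A9C259
43%: (131 + 53.32 = 184.32→184, 167 + 37.84 = 204.84→205, 14 + 103.63 = 117.63→118) → #B8CD76
47%: (131 + 58.28 = 189.28→189, 167 + 41.36 = 208.36→208, 14 + 113.27 = 127.27→127) → #BDD07F
63%: (131 + 78.12 = 209.12→209, 167 + 55.44 = 222.44→222, 14 + 151.83 = 165.83→166) → #D1DEA6
82%: (131 + 101.68 = 232.68→233, 167 + 72.16 = 239.16→239, 14 + 197.62 = 211.62→212) → #E9EFD4

#A9C259, #B8CD76, #BDD07F, #D1DEA6, #E9EFD4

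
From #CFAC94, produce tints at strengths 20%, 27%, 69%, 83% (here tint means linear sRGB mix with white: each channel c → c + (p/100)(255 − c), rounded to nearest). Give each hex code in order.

#D9BDA9, #DCC2B1, #F0E5DE, #F7F1ED

#CFAC94 is rgb(207, 172, 148).
20%: (207 + 9.6 = 216.6→217, 172 + 16.6 = 188.6→189, 148 + 21.4 = 169.4→169) → #D9BDA9
27%: (207 + 12.96 = 219.96→220, 172 + 22.41 = 194.41→194, 148 + 28.89 = 176.89→177) → #DCC2B1
69%: (207 + 33.12 = 240.12→240, 172 + 57.27 = 229.27→229, 148 + 73.83 = 221.83→222) → #F0E5DE
83%: (207 + 39.84 = 246.84→247, 172 + 68.89 = 240.89→241, 148 + 88.81 = 236.81→237) → #F7F1ED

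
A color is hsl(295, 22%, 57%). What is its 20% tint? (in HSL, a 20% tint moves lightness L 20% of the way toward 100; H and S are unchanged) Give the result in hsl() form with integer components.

L moves 20% from 57 toward 100: 57 + 8.6 = 65.6 → 66.
H and S are unchanged.

hsl(295, 22%, 66%)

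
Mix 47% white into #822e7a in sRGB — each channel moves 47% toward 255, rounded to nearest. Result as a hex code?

#822e7a is rgb(130, 46, 122).
Per channel, c → c + 0.47(255 − c):
  R: 130 + 0.47×(255−130) = 130 + 58.75 = 188.75 → 189
  G: 46 + 0.47×(255−46) = 46 + 98.23 = 144.23 → 144
  B: 122 + 0.47×(255−122) = 122 + 62.51 = 184.51 → 185
rgb(189, 144, 185) = #bd90b9.

#bd90b9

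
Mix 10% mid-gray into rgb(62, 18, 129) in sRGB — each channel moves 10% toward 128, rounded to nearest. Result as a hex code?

A 10% tone moves each channel 10% toward 128:
  R: 62 + 6.6 = 68.6 → 69
  G: 18 + 11 = 29 → 29
  B: 129 − 0.1 = 128.9 → 129
rgb(69, 29, 129) = #451d81.

#451d81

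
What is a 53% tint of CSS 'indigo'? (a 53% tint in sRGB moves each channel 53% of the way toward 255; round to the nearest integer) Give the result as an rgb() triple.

rgb(170, 135, 196)

CSS indigo is rgb(75, 0, 130).
Lerp each channel 53% toward 255:
  R: 75 + 0.53×(255−75) = 75 + 95.4 = 170.4 → 170
  G: 0 + 0.53×(255−0) = 0 + 135.15 = 135.15 → 135
  B: 130 + 66.25 = 196.25 → 196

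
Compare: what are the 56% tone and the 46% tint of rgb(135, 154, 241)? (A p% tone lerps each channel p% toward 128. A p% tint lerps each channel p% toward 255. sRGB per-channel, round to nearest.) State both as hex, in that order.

#838bb2, #bec8f7

56% tone:
  R: 135 + 0.56×(128−135) = 135 − 3.92 = 131.08 → 131
  G: 154 + 0.56×(128−154) = 154 − 14.56 = 139.44 → 139
  B: 241 − 63.28 = 177.72 → 178
  → #838bb2
46% tint:
  R: 135 + 55.2 = 190.2 → 190
  G: 154 + 46.46 = 200.46 → 200
  B: 241 + 0.46×(255−241) = 241 + 6.44 = 247.44 → 247
  → #bec8f7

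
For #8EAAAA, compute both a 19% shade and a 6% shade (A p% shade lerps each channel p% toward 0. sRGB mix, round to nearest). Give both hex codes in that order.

#8EAAAA is rgb(142, 170, 170).
19% shade:
  R: 142 + 0.19×(0−142) = 142 − 26.98 = 115.02 → 115
  G: 170 + 0.19×(0−170) = 170 − 32.3 = 137.7 → 138
  B: 170 + 0.19×(0−170) = 170 − 32.3 = 137.7 → 138
  → #738A8A
6% shade:
  R: 142 + 0.06×(0−142) = 142 − 8.52 = 133.48 → 133
  G: 170 − 10.2 = 159.8 → 160
  B: 170 + 0.06×(0−170) = 170 − 10.2 = 159.8 → 160
  → #85A0A0

#738A8A, #85A0A0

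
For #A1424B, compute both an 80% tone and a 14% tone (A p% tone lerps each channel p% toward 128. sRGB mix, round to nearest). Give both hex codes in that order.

#877475, #9C4B52

#A1424B is rgb(161, 66, 75).
80% tone:
  R: 161 + 0.8×(128−161) = 161 − 26.4 = 134.6 → 135
  G: 66 + 49.6 = 115.6 → 116
  B: 75 + 0.8×(128−75) = 75 + 42.4 = 117.4 → 117
  → #877475
14% tone:
  R: 161 + 0.14×(128−161) = 161 − 4.62 = 156.38 → 156
  G: 66 + 0.14×(128−66) = 66 + 8.68 = 74.68 → 75
  B: 75 + 7.42 = 82.42 → 82
  → #9C4B52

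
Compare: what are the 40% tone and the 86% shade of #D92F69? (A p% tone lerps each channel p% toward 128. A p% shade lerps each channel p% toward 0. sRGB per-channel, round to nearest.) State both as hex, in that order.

#B54F72, #1E070F

#D92F69 is rgb(217, 47, 105).
40% tone:
  R: 217 + 0.4×(128−217) = 217 − 35.6 = 181.4 → 181
  G: 47 + 32.4 = 79.4 → 79
  B: 105 + 0.4×(128−105) = 105 + 9.2 = 114.2 → 114
  → #B54F72
86% shade:
  R: 217 − 186.62 = 30.38 → 30
  G: 47 − 40.42 = 6.58 → 7
  B: 105 − 90.3 = 14.7 → 15
  → #1E070F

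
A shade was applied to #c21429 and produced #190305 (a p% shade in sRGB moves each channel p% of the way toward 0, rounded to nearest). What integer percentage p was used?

#c21429 is rgb(194, 20, 41); #190305 is rgb(25, 3, 5).
On the R channel (widest range): 25 ≈ 194 + (p/100)(0 − 194), so p ≈ 100×(25 − 194)/(0 − 194) = -16900/-194 = 87.11.
p = 87 reproduces all three channels after rounding.

87%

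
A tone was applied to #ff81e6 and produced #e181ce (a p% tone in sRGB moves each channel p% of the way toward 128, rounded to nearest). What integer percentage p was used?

24%

#ff81e6 is rgb(255, 129, 230); #e181ce is rgb(225, 129, 206).
On the R channel (widest range): 225 ≈ 255 + (p/100)(128 − 255), so p ≈ 100×(225 − 255)/(128 − 255) = -3000/-127 = 23.62.
p = 24 reproduces all three channels after rounding.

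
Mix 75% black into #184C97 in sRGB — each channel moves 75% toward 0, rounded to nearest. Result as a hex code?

#184C97 is rgb(24, 76, 151).
Per channel, c → c + 0.75(0 − c):
  R: 24 − 18 = 6 → 6
  G: 76 + 0.75×(0−76) = 76 − 57 = 19 → 19
  B: 151 − 113.25 = 37.75 → 38
rgb(6, 19, 38) = #061326.

#061326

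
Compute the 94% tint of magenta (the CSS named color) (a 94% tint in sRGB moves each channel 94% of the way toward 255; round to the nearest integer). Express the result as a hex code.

CSS magenta is rgb(255, 0, 255).
Lerp each channel 94% toward 255:
  R: 255 + 0 = 255 → 255
  G: 0 + 239.7 = 239.7 → 240
  B: 255 + 0.94×(255−255) = 255 + 0 = 255 → 255
rgb(255, 240, 255) = #fff0ff.

#fff0ff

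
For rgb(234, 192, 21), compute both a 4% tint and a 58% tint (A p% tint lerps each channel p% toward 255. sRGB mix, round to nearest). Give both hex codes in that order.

#EBC31E, #F6E59D

4% tint:
  R: 234 + 0.04×(255−234) = 234 + 0.84 = 234.84 → 235
  G: 192 + 0.04×(255−192) = 192 + 2.52 = 194.52 → 195
  B: 21 + 9.36 = 30.36 → 30
  → #EBC31E
58% tint:
  R: 234 + 0.58×(255−234) = 234 + 12.18 = 246.18 → 246
  G: 192 + 36.54 = 228.54 → 229
  B: 21 + 135.72 = 156.72 → 157
  → #F6E59D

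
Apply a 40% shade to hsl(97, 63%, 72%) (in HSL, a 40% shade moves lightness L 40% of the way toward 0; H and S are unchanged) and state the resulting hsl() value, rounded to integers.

hsl(97, 63%, 43%)

L moves 40% from 72 toward 0: 72 − 28.8 = 43.2 → 43.
H and S are unchanged.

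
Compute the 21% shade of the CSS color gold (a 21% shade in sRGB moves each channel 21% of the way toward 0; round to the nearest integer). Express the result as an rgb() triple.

rgb(201, 170, 0)

CSS gold is rgb(255, 215, 0).
A 21% shade moves each channel 21% toward 0:
  R: 255 − 53.55 = 201.45 → 201
  G: 215 − 45.15 = 169.85 → 170
  B: 0 + 0.21×(0−0) = 0 + 0 = 0 → 0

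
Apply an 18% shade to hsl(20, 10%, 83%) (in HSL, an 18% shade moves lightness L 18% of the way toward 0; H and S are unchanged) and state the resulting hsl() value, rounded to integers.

hsl(20, 10%, 68%)

L moves 18% from 83 toward 0: 83 − 14.94 = 68.06 → 68.
H and S are unchanged.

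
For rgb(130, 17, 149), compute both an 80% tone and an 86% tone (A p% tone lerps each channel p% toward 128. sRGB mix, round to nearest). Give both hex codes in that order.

#806a84, #807083

80% tone:
  R: 130 + 0.8×(128−130) = 130 − 1.6 = 128.4 → 128
  G: 17 + 0.8×(128−17) = 17 + 88.8 = 105.8 → 106
  B: 149 − 16.8 = 132.2 → 132
  → #806a84
86% tone:
  R: 130 − 1.72 = 128.28 → 128
  G: 17 + 0.86×(128−17) = 17 + 95.46 = 112.46 → 112
  B: 149 + 0.86×(128−149) = 149 − 18.06 = 130.94 → 131
  → #807083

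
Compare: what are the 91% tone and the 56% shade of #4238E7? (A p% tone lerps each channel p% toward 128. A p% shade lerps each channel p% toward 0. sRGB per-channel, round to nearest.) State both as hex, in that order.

#7A7A89, #1D1966

#4238E7 is rgb(66, 56, 231).
91% tone:
  R: 66 + 0.91×(128−66) = 66 + 56.42 = 122.42 → 122
  G: 56 + 0.91×(128−56) = 56 + 65.52 = 121.52 → 122
  B: 231 − 93.73 = 137.27 → 137
  → #7A7A89
56% shade:
  R: 66 + 0.56×(0−66) = 66 − 36.96 = 29.04 → 29
  G: 56 − 31.36 = 24.64 → 25
  B: 231 + 0.56×(0−231) = 231 − 129.36 = 101.64 → 102
  → #1D1966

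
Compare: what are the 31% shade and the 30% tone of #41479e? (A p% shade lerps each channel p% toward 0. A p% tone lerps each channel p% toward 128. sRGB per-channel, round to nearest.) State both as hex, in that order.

#2d316d, #545895

#41479e is rgb(65, 71, 158).
31% shade:
  R: 65 + 0.31×(0−65) = 65 − 20.15 = 44.85 → 45
  G: 71 − 22.01 = 48.99 → 49
  B: 158 + 0.31×(0−158) = 158 − 48.98 = 109.02 → 109
  → #2d316d
30% tone:
  R: 65 + 0.3×(128−65) = 65 + 18.9 = 83.9 → 84
  G: 71 + 17.1 = 88.1 → 88
  B: 158 + 0.3×(128−158) = 158 − 9 = 149 → 149
  → #545895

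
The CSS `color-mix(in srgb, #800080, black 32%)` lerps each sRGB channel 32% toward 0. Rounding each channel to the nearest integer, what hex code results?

#800080 is rgb(128, 0, 128).
Per channel, c → c + 0.32(0 − c):
  R: 128 + 0.32×(0−128) = 128 − 40.96 = 87.04 → 87
  G: 0 + 0 = 0 → 0
  B: 128 + 0.32×(0−128) = 128 − 40.96 = 87.04 → 87
rgb(87, 0, 87) = #570057.

#570057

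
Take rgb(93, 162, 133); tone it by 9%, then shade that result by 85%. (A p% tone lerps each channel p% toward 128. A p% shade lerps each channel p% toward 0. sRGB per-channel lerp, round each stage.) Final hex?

Lerp each channel 9% toward 128:
  R: 93 + 0.09×(128−93) = 93 + 3.15 = 96.15 → 96
  G: 162 + 0.09×(128−162) = 162 − 3.06 = 158.94 → 159
  B: 133 + 0.09×(128−133) = 133 − 0.45 = 132.55 → 133
After the tone: rgb(96, 159, 133) = #609F85.
An 85% shade moves each channel 85% toward 0:
  R: 96 − 81.6 = 14.4 → 14
  G: 159 − 135.15 = 23.85 → 24
  B: 133 + 0.85×(0−133) = 133 − 113.05 = 19.95 → 20
rgb(14, 24, 20) = #0E1814.

#0E1814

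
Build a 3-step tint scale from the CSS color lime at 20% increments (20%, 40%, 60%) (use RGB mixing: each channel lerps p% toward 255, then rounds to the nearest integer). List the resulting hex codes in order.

#33FF33, #66FF66, #99FF99

CSS lime is rgb(0, 255, 0).
20%: (0 + 51 = 51→51, 255→255, 0 + 51 = 51→51) → #33FF33
40%: (0 + 102 = 102→102, 255→255, 0 + 102 = 102→102) → #66FF66
60%: (0 + 153 = 153→153, 255→255, 0 + 153 = 153→153) → #99FF99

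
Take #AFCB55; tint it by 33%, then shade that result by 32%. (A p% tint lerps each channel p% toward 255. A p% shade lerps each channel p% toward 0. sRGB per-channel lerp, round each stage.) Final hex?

#AFCB55 is rgb(175, 203, 85).
Lerp each channel 33% toward 255:
  R: 175 + 26.4 = 201.4 → 201
  G: 203 + 17.16 = 220.16 → 220
  B: 85 + 0.33×(255−85) = 85 + 56.1 = 141.1 → 141
After the tint: rgb(201, 220, 141) = #C9DC8D.
A 32% shade moves each channel 32% toward 0:
  R: 201 + 0.32×(0−201) = 201 − 64.32 = 136.68 → 137
  G: 220 + 0.32×(0−220) = 220 − 70.4 = 149.6 → 150
  B: 141 − 45.12 = 95.88 → 96
rgb(137, 150, 96) = #899660.

#899660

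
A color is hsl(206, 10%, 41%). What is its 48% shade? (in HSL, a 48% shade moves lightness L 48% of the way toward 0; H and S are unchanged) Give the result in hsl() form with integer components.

L moves 48% from 41 toward 0: 41 − 19.68 = 21.32 → 21.
H and S are unchanged.

hsl(206, 10%, 21%)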